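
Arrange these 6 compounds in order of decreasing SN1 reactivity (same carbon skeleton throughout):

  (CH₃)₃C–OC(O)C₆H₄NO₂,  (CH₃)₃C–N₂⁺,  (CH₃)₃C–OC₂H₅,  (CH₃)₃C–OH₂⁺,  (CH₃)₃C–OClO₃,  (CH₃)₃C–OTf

(CH₃)₃C–N₂⁺ > (CH₃)₃C–OTf > (CH₃)₃C–OClO₃ > (CH₃)₃C–OH₂⁺ > (CH₃)₃C–OC(O)C₆H₄NO₂ > (CH₃)₃C–OC₂H₅

With the same alkyl group throughout, only the leaving group differentiates the rates.
Rank by basicity of the departing species: weakest base leaves most easily.
(CH₃)₃C–N₂⁺ loses N₂: no meaningful conjugate acid; N₂ departs as an exceptionally stable neutral molecule
(CH₃)₃C–OTf loses OTf⁻: pKₐ(CF₃SO₃H (triflic acid)) ≈ -14
(CH₃)₃C–OClO₃ loses ClO₄⁻: pKₐ(HClO₄) ≈ -10
(CH₃)₃C–OH₂⁺ loses H₂O: pKₐ(H₃O⁺) ≈ -1.7
(CH₃)₃C–OC(O)C₆H₄NO₂ loses p-O₂N–C₆H₄–COO⁻: pKₐ(p-nitrobenzoic acid) ≈ 3.4
(CH₃)₃C–OC₂H₅ loses CH₃CH₂O⁻: pKₐ(CH₃CH₂OH) ≈ 16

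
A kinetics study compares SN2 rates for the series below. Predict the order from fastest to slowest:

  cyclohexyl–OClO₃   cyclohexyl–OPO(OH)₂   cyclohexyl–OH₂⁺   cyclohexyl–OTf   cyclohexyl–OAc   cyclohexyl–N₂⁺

cyclohexyl–N₂⁺ > cyclohexyl–OTf > cyclohexyl–OClO₃ > cyclohexyl–OH₂⁺ > cyclohexyl–OPO(OH)₂ > cyclohexyl–OAc

The skeletons are identical, so relative rate is governed entirely by leaving-group ability.
Leaving-group ability tracks the stability of the departed species; conjugate-acid pKₐ is the usual yardstick (lower pKₐ → better LG).
cyclohexyl–N₂⁺ loses N₂: no meaningful conjugate acid; N₂ departs as an exceptionally stable neutral molecule
cyclohexyl–OTf loses OTf⁻: pKₐ(CF₃SO₃H (triflic acid)) ≈ -14
cyclohexyl–OClO₃ loses ClO₄⁻: pKₐ(HClO₄) ≈ -10
cyclohexyl–OH₂⁺ loses H₂O: pKₐ(H₃O⁺) ≈ -1.7
cyclohexyl–OPO(OH)₂ loses H₂PO₄⁻: pKₐ(H₃PO₄) ≈ 2.1
cyclohexyl–OAc loses AcO⁻: pKₐ(CH₃COOH) ≈ 4.8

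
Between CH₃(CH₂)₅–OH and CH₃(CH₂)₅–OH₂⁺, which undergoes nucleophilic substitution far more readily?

CH₃(CH₂)₅–OH₂⁺

From CH₃(CH₂)₅–OH the departing group would be OH⁻ (pKₐ(H₂O) ≈ 15.7). Strong base; essentially never leaves without prior activation.
From CH₃(CH₂)₅–OH₂⁺ the leaving group is H₂O (pKₐ(H₃O⁺) ≈ -1.7). Neutral; leaves from a protonated alcohol (R–OH₂⁺).
(In practice CH₃(CH₂)₅–OH₂⁺ is made from CH₃(CH₂)₅–OH by protonation with strong acid, converting the leaving group from hydroxide to neutral water.)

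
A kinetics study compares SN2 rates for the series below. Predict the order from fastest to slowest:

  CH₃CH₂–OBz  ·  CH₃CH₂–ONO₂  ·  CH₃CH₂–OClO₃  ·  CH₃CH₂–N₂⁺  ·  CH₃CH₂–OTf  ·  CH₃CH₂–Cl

Same R in every case — rank the leaving groups.
Rank by basicity of the departing species: weakest base leaves most easily.
CH₃CH₂–N₂⁺ loses N₂: no meaningful conjugate acid; N₂ departs as an exceptionally stable neutral molecule
CH₃CH₂–OTf loses OTf⁻: pKₐ(CF₃SO₃H (triflic acid)) ≈ -14
CH₃CH₂–OClO₃ loses ClO₄⁻: pKₐ(HClO₄) ≈ -10
CH₃CH₂–Cl loses Cl⁻: pKₐ(HCl) ≈ -7
CH₃CH₂–ONO₂ loses NO₃⁻: pKₐ(HNO₃) ≈ -1.3
CH₃CH₂–OBz loses PhCOO⁻: pKₐ(C₆H₅COOH) ≈ 4.2

CH₃CH₂–N₂⁺ > CH₃CH₂–OTf > CH₃CH₂–OClO₃ > CH₃CH₂–Cl > CH₃CH₂–ONO₂ > CH₃CH₂–OBz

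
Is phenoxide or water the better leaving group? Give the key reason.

water is the better leaving group.
pKₐ(H₃O⁺) ≈ -1.7 versus pKₐ(C₆H₅OH (phenol)) ≈ 10: water is the much weaker base.
Neutral; leaves from a protonated alcohol (R–OH₂⁺).

water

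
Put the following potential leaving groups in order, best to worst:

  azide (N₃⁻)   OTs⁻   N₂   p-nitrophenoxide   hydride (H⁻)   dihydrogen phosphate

N₂ > OTs⁻ > dihydrogen phosphate > azide (N₃⁻) > p-nitrophenoxide > hydride (H⁻)

N₂: no meaningful conjugate acid; N₂ departs as an exceptionally stable neutral molecule
OTs⁻: pKₐ(p-CH₃C₆H₄SO₃H (TsOH)) ≈ -2.8
dihydrogen phosphate: pKₐ(H₃PO₄) ≈ 2.1
azide (N₃⁻): pKₐ(HN₃) ≈ 4.7
p-nitrophenoxide: pKₐ(p-nitrophenol) ≈ 7.2
hydride (H⁻): pKₐ(H₂) ≈ 36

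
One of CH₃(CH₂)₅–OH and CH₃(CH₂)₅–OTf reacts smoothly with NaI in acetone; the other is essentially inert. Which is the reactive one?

CH₃(CH₂)₅–OTf

From CH₃(CH₂)₅–OH the departing group would be OH⁻ (pKₐ(H₂O) ≈ 15.7). Strong base; essentially never leaves without prior activation.
From CH₃(CH₂)₅–OTf the leaving group is OTf⁻ (pKₐ(CF₃SO₃H (triflic acid)) ≈ -14). Charge spread over three oxygens and a CF₃ group; the premier leaving group in synthesis.
(In practice CH₃(CH₂)₅–OTf is made from CH₃(CH₂)₅–OH by treatment with Tf₂O / 2,6-lutidine, converting the hydroxyl into a triflate.)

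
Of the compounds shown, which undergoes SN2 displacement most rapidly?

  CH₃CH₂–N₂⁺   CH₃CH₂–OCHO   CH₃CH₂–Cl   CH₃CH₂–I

CH₃CH₂–N₂⁺

Identical carbon frameworks mean the comparison reduces to leaving-group quality.
Leaving-group ability tracks the stability of the departed species; conjugate-acid pKₐ is the usual yardstick (lower pKₐ → better LG).
CH₃CH₂–N₂⁺ loses N₂: no meaningful conjugate acid; N₂ departs as an exceptionally stable neutral molecule
CH₃CH₂–I loses I⁻: pKₐ(HI) ≈ -10
CH₃CH₂–Cl loses Cl⁻: pKₐ(HCl) ≈ -7
CH₃CH₂–OCHO loses HCOO⁻: pKₐ(HCOOH) ≈ 3.8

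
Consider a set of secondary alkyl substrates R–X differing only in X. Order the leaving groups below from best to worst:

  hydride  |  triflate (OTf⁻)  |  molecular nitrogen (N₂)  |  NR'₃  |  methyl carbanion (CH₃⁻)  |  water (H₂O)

molecular nitrogen (N₂) > triflate (OTf⁻) > water (H₂O) > NR'₃ > hydride > methyl carbanion (CH₃⁻)

molecular nitrogen (N₂): no meaningful conjugate acid; N₂ departs as an exceptionally stable neutral molecule
triflate (OTf⁻): pKₐ(CF₃SO₃H (triflic acid)) ≈ -14 — charge spread over three oxygens and a CF₃ group; the premier leaving group in synthesis
water (H₂O): pKₐ(H₃O⁺) ≈ -1.7
NR'₃: pKₐ(R'₃NH⁺) ≈ 10.7 — neutral but still a fairly strong base; Hofmann-elimination LG
hydride: pKₐ(H₂) ≈ 36 — extremely strong base; leaves only in special hydride-transfer contexts
methyl carbanion (CH₃⁻): pKₐ(CH₄) ≈ 48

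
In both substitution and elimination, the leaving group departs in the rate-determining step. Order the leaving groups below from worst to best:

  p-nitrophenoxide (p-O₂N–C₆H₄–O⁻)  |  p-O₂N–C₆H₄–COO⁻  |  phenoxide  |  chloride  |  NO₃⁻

Leaving-group ability tracks the stability of the departed species; conjugate-acid pKₐ is the usual yardstick (lower pKₐ → better LG).
chloride: pKₐ(HCl) ≈ -7
NO₃⁻: pKₐ(HNO₃) ≈ -1.3
p-O₂N–C₆H₄–COO⁻: pKₐ(p-nitrobenzoic acid) ≈ 3.4
p-nitrophenoxide (p-O₂N–C₆H₄–O⁻): pKₐ(p-nitrophenol) ≈ 7.2
phenoxide: pKₐ(C₆H₅OH (phenol)) ≈ 10
The question asks for worst first, so the sequence is read in increasing leaving-group ability.

phenoxide < p-nitrophenoxide (p-O₂N–C₆H₄–O⁻) < p-O₂N–C₆H₄–COO⁻ < NO₃⁻ < chloride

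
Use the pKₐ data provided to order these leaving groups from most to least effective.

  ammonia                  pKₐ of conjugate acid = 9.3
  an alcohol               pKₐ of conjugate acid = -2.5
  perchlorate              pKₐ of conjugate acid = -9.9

perchlorate > an alcohol > ammonia

Lower conjugate-acid pKₐ ⇒ weaker base ⇒ better leaving group.
Sorting by the given values: perchlorate (-9.9), an alcohol (-2.5), ammonia (9.3).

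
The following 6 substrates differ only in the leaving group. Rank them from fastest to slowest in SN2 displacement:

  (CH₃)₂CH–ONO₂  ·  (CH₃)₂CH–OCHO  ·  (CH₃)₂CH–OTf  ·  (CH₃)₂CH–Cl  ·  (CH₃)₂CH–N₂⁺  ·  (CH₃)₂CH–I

The skeletons are identical, so relative rate is governed entirely by leaving-group ability.
A good leaving group is a weak base: the lower the pKₐ of its conjugate acid, the more readily it departs.
(CH₃)₂CH–N₂⁺ loses N₂: no meaningful conjugate acid; N₂ departs as an exceptionally stable neutral molecule
(CH₃)₂CH–OTf loses OTf⁻: pKₐ(CF₃SO₃H (triflic acid)) ≈ -14
(CH₃)₂CH–I loses I⁻: pKₐ(HI) ≈ -10
(CH₃)₂CH–Cl loses Cl⁻: pKₐ(HCl) ≈ -7
(CH₃)₂CH–ONO₂ loses NO₃⁻: pKₐ(HNO₃) ≈ -1.3
(CH₃)₂CH–OCHO loses HCOO⁻: pKₐ(HCOOH) ≈ 3.8

(CH₃)₂CH–N₂⁺ > (CH₃)₂CH–OTf > (CH₃)₂CH–I > (CH₃)₂CH–Cl > (CH₃)₂CH–ONO₂ > (CH₃)₂CH–OCHO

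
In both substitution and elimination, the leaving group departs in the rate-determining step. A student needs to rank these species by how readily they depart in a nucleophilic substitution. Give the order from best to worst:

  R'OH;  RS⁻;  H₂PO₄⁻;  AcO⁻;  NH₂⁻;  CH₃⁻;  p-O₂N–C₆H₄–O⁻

Rank by basicity of the departing species: weakest base leaves most easily.
R'OH: pKₐ(R'OH₂⁺) ≈ -2.4
H₂PO₄⁻: pKₐ(H₃PO₄) ≈ 2.1 — moderate base; biological leaving group after further activation
AcO⁻: pKₐ(CH₃COOH) ≈ 4.8
p-O₂N–C₆H₄–O⁻: pKₐ(p-nitrophenol) ≈ 7.2 — nitro group delocalises the charge; the classic chromogenic LG
RS⁻: pKₐ(RSH (a thiol)) ≈ 10.5 — moderately basic; rarely leaves without activation
NH₂⁻: pKₐ(NH₃) ≈ 38
CH₃⁻: pKₐ(CH₄) ≈ 48

R'OH > H₂PO₄⁻ > AcO⁻ > p-O₂N–C₆H₄–O⁻ > RS⁻ > NH₂⁻ > CH₃⁻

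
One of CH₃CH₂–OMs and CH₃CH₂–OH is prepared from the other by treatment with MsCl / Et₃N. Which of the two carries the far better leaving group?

CH₃CH₂–OMs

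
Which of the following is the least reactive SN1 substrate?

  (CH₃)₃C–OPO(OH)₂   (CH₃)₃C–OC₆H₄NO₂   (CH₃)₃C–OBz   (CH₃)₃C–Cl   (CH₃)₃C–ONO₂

(CH₃)₃C–OC₆H₄NO₂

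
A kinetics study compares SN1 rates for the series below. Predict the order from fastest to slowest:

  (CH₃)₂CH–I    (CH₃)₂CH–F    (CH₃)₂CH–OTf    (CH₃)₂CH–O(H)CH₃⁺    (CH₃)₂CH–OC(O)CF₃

With the same alkyl group throughout, only the leaving group differentiates the rates.
A good leaving group is a weak base: the lower the pKₐ of its conjugate acid, the more readily it departs.
(CH₃)₂CH–OTf loses OTf⁻: pKₐ(CF₃SO₃H (triflic acid)) ≈ -14
(CH₃)₂CH–I loses I⁻: pKₐ(HI) ≈ -10
(CH₃)₂CH–O(H)CH₃⁺ loses R'OH: pKₐ(R'OH₂⁺) ≈ -2.4
(CH₃)₂CH–OC(O)CF₃ loses CF₃COO⁻: pKₐ(CF₃COOH) ≈ 0.2
(CH₃)₂CH–F loses F⁻: pKₐ(HF) ≈ 3.2

(CH₃)₂CH–OTf > (CH₃)₂CH–I > (CH₃)₂CH–O(H)CH₃⁺ > (CH₃)₂CH–OC(O)CF₃ > (CH₃)₂CH–F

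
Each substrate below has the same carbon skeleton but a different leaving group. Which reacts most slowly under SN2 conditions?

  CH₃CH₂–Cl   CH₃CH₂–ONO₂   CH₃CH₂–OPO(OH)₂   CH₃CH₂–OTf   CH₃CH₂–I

With the same alkyl group throughout, only the leaving group differentiates the rates.
Rank by basicity of the departing species: weakest base leaves most easily.
CH₃CH₂–OTf loses OTf⁻: pKₐ(CF₃SO₃H (triflic acid)) ≈ -14
CH₃CH₂–I loses I⁻: pKₐ(HI) ≈ -10
CH₃CH₂–Cl loses Cl⁻: pKₐ(HCl) ≈ -7
CH₃CH₂–ONO₂ loses NO₃⁻: pKₐ(HNO₃) ≈ -1.3
CH₃CH₂–OPO(OH)₂ loses H₂PO₄⁻: pKₐ(H₃PO₄) ≈ 2.1

CH₃CH₂–OPO(OH)₂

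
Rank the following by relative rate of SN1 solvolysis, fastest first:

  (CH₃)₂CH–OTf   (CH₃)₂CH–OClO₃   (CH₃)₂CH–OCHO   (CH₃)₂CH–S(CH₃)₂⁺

(CH₃)₂CH–OTf > (CH₃)₂CH–OClO₃ > (CH₃)₂CH–S(CH₃)₂⁺ > (CH₃)₂CH–OCHO

The skeletons are identical, so relative rate is governed entirely by leaving-group ability.
A good leaving group is a weak base: the lower the pKₐ of its conjugate acid, the more readily it departs.
(CH₃)₂CH–OTf loses OTf⁻: pKₐ(CF₃SO₃H (triflic acid)) ≈ -14
(CH₃)₂CH–OClO₃ loses ClO₄⁻: pKₐ(HClO₄) ≈ -10
(CH₃)₂CH–S(CH₃)₂⁺ loses SR'₂: pKₐ(R'₂SH⁺) ≈ -7
(CH₃)₂CH–OCHO loses HCOO⁻: pKₐ(HCOOH) ≈ 3.8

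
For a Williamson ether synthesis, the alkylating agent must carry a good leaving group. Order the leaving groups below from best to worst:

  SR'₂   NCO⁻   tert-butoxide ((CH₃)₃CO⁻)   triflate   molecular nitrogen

molecular nitrogen: no meaningful conjugate acid; N₂ departs as an exceptionally stable neutral molecule
triflate: pKₐ(CF₃SO₃H (triflic acid)) ≈ -14 — charge spread over three oxygens and a CF₃ group; the premier leaving group in synthesis
SR'₂: pKₐ(R'₂SH⁺) ≈ -7 — neutral; leaves from a sulfonium salt (R–SR'₂⁺)
NCO⁻: pKₐ(HOCN) ≈ 3.5 — resonance between N and O
tert-butoxide ((CH₃)₃CO⁻): pKₐ(t-BuOH) ≈ 18

molecular nitrogen > triflate > SR'₂ > NCO⁻ > tert-butoxide ((CH₃)₃CO⁻)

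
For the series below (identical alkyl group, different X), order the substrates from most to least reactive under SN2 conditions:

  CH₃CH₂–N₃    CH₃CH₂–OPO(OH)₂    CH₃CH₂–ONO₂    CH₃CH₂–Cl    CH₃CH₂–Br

The skeletons are identical, so relative rate is governed entirely by leaving-group ability.
Leaving-group ability tracks the stability of the departed species; conjugate-acid pKₐ is the usual yardstick (lower pKₐ → better LG).
CH₃CH₂–Br loses Br⁻: pKₐ(HBr) ≈ -9
CH₃CH₂–Cl loses Cl⁻: pKₐ(HCl) ≈ -7
CH₃CH₂–ONO₂ loses NO₃⁻: pKₐ(HNO₃) ≈ -1.3
CH₃CH₂–OPO(OH)₂ loses H₂PO₄⁻: pKₐ(H₃PO₄) ≈ 2.1
CH₃CH₂–N₃ loses N₃⁻: pKₐ(HN₃) ≈ 4.7

CH₃CH₂–Br > CH₃CH₂–Cl > CH₃CH₂–ONO₂ > CH₃CH₂–OPO(OH)₂ > CH₃CH₂–N₃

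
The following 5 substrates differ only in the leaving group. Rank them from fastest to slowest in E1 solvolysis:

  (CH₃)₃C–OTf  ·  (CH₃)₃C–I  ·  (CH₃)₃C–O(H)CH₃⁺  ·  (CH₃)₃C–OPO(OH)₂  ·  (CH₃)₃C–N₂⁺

(CH₃)₃C–N₂⁺ > (CH₃)₃C–OTf > (CH₃)₃C–I > (CH₃)₃C–O(H)CH₃⁺ > (CH₃)₃C–OPO(OH)₂

Same R in every case — rank the leaving groups.
The more stable X⁻ (or X) is on its own — i.e. the weaker a base it is — the better a leaving group it makes.
(CH₃)₃C–N₂⁺ loses N₂: no meaningful conjugate acid; N₂ departs as an exceptionally stable neutral molecule
(CH₃)₃C–OTf loses OTf⁻: pKₐ(CF₃SO₃H (triflic acid)) ≈ -14
(CH₃)₃C–I loses I⁻: pKₐ(HI) ≈ -10
(CH₃)₃C–O(H)CH₃⁺ loses R'OH: pKₐ(R'OH₂⁺) ≈ -2.4
(CH₃)₃C–OPO(OH)₂ loses H₂PO₄⁻: pKₐ(H₃PO₄) ≈ 2.1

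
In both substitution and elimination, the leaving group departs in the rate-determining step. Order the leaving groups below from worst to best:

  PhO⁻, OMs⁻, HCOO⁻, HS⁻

PhO⁻ < HS⁻ < HCOO⁻ < OMs⁻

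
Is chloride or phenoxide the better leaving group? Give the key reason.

chloride

chloride is the better leaving group.
pKₐ(HCl) ≈ -7 versus pKₐ(C₆H₅OH (phenol)) ≈ 10: chloride is the much weaker base.
Moderately weak base.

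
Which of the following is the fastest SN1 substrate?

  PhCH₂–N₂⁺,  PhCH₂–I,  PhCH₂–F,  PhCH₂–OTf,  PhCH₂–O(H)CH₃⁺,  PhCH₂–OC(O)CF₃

The skeletons are identical, so relative rate is governed entirely by leaving-group ability.
The more stable X⁻ (or X) is on its own — i.e. the weaker a base it is — the better a leaving group it makes.
PhCH₂–N₂⁺ loses N₂: no meaningful conjugate acid; N₂ departs as an exceptionally stable neutral molecule
PhCH₂–OTf loses OTf⁻: pKₐ(CF₃SO₃H (triflic acid)) ≈ -14
PhCH₂–I loses I⁻: pKₐ(HI) ≈ -10
PhCH₂–O(H)CH₃⁺ loses R'OH: pKₐ(R'OH₂⁺) ≈ -2.4
PhCH₂–OC(O)CF₃ loses CF₃COO⁻: pKₐ(CF₃COOH) ≈ 0.2
PhCH₂–F loses F⁻: pKₐ(HF) ≈ 3.2

PhCH₂–N₂⁺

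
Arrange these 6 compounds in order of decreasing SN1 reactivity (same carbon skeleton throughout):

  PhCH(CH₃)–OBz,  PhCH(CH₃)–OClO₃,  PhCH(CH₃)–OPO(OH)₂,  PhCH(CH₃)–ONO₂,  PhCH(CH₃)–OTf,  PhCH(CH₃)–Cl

PhCH(CH₃)–OTf > PhCH(CH₃)–OClO₃ > PhCH(CH₃)–Cl > PhCH(CH₃)–ONO₂ > PhCH(CH₃)–OPO(OH)₂ > PhCH(CH₃)–OBz

Identical carbon frameworks mean the comparison reduces to leaving-group quality.
A good leaving group is a weak base: the lower the pKₐ of its conjugate acid, the more readily it departs.
PhCH(CH₃)–OTf loses OTf⁻: pKₐ(CF₃SO₃H (triflic acid)) ≈ -14
PhCH(CH₃)–OClO₃ loses ClO₄⁻: pKₐ(HClO₄) ≈ -10
PhCH(CH₃)–Cl loses Cl⁻: pKₐ(HCl) ≈ -7
PhCH(CH₃)–ONO₂ loses NO₃⁻: pKₐ(HNO₃) ≈ -1.3
PhCH(CH₃)–OPO(OH)₂ loses H₂PO₄⁻: pKₐ(H₃PO₄) ≈ 2.1
PhCH(CH₃)–OBz loses PhCOO⁻: pKₐ(C₆H₅COOH) ≈ 4.2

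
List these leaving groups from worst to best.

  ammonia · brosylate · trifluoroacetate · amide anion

brosylate: pKₐ(p-BrC₆H₄SO₃H) ≈ -2.8 — arenesulfonate with a p-bromo substituent
trifluoroacetate: pKₐ(CF₃COOH) ≈ 0.2
ammonia: pKₐ(NH₄⁺) ≈ 9.2
amide anion: pKₐ(NH₃) ≈ 38 — extremely strong base; never a leaving group
The question asks for worst first, so the sequence is read in increasing leaving-group ability.

amide anion < ammonia < trifluoroacetate < brosylate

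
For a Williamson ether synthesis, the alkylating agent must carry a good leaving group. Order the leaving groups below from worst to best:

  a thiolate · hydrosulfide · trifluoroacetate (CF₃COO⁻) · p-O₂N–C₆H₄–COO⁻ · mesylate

a thiolate < hydrosulfide < p-O₂N–C₆H₄–COO⁻ < trifluoroacetate (CF₃COO⁻) < mesylate

Rank by basicity of the departing species: weakest base leaves most easily.
mesylate: pKₐ(CH₃SO₃H (MsOH)) ≈ -1.9 — resonance-delocalised alkanesulfonate
trifluoroacetate (CF₃COO⁻): pKₐ(CF₃COOH) ≈ 0.2 — strongly electron-withdrawing CF₃ stabilises the carboxylate
p-O₂N–C₆H₄–COO⁻: pKₐ(p-nitrobenzoic acid) ≈ 3.4
hydrosulfide: pKₐ(H₂S) ≈ 7 — larger and more polarisable than the oxygen analogue
a thiolate: pKₐ(RSH (a thiol)) ≈ 10.5 — moderately basic; rarely leaves without activation
Reversing gives the worst-to-best order requested.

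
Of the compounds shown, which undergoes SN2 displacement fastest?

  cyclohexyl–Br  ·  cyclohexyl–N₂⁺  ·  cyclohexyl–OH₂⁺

The skeletons are identical, so relative rate is governed entirely by leaving-group ability.
Rank by basicity of the departing species: weakest base leaves most easily.
cyclohexyl–N₂⁺ loses N₂: no meaningful conjugate acid; N₂ departs as an exceptionally stable neutral molecule
cyclohexyl–Br loses Br⁻: pKₐ(HBr) ≈ -9
cyclohexyl–OH₂⁺ loses H₂O: pKₐ(H₃O⁺) ≈ -1.7

cyclohexyl–N₂⁺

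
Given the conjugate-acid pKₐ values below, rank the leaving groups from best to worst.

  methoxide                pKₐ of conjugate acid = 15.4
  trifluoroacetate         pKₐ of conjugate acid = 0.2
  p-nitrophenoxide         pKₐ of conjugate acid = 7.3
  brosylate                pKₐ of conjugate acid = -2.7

brosylate > trifluoroacetate > p-nitrophenoxide > methoxide

Lower conjugate-acid pKₐ ⇒ weaker base ⇒ better leaving group.
Sorting by the given values: brosylate (-2.7), trifluoroacetate (0.2), p-nitrophenoxide (7.3), methoxide (15.4).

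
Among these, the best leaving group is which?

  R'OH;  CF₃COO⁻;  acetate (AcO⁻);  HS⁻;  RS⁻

The more stable X⁻ (or X) is on its own — i.e. the weaker a base it is — the better a leaving group it makes.
R'OH: pKₐ(R'OH₂⁺) ≈ -2.4
CF₃COO⁻: pKₐ(CF₃COOH) ≈ 0.2
acetate (AcO⁻): pKₐ(CH₃COOH) ≈ 4.8
HS⁻: pKₐ(H₂S) ≈ 7
RS⁻: pKₐ(RSH (a thiol)) ≈ 10.5

R'OH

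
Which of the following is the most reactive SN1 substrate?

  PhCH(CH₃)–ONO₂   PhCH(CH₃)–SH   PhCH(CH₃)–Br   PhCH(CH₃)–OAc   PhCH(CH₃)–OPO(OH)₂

PhCH(CH₃)–Br

Same R in every case — rank the leaving groups.
Rank by basicity of the departing species: weakest base leaves most easily.
PhCH(CH₃)–Br loses Br⁻: pKₐ(HBr) ≈ -9
PhCH(CH₃)–ONO₂ loses NO₃⁻: pKₐ(HNO₃) ≈ -1.3
PhCH(CH₃)–OPO(OH)₂ loses H₂PO₄⁻: pKₐ(H₃PO₄) ≈ 2.1
PhCH(CH₃)–OAc loses AcO⁻: pKₐ(CH₃COOH) ≈ 4.8
PhCH(CH₃)–SH loses HS⁻: pKₐ(H₂S) ≈ 7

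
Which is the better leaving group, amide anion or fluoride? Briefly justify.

fluoride

fluoride is the better leaving group.
pKₐ(HF) ≈ 3.2 versus pKₐ(NH₃) ≈ 38: fluoride is the much weaker base.
Small and strongly basic; the poor halide leaving group.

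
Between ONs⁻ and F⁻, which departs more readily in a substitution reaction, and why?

ONs⁻ is the better leaving group.
pKₐ(p-O₂NC₆H₄SO₃H) ≈ -3.5 versus pKₐ(HF) ≈ 3.2: ONs⁻ is the much weaker base.
P-nitro group further stabilises the sulfonate.

ONs⁻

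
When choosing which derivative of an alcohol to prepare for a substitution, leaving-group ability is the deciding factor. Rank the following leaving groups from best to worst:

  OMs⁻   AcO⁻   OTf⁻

OTf⁻ > OMs⁻ > AcO⁻

A good leaving group is a weak base: the lower the pKₐ of its conjugate acid, the more readily it departs.
OTf⁻: pKₐ(CF₃SO₃H (triflic acid)) ≈ -14
OMs⁻: pKₐ(CH₃SO₃H (MsOH)) ≈ -1.9
AcO⁻: pKₐ(CH₃COOH) ≈ 4.8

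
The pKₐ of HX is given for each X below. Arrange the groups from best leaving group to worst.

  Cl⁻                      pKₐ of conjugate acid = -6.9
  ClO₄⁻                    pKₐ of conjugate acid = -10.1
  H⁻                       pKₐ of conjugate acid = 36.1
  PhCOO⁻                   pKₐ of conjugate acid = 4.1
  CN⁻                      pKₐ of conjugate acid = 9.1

ClO₄⁻ > Cl⁻ > PhCOO⁻ > CN⁻ > H⁻

Lower conjugate-acid pKₐ ⇒ weaker base ⇒ better leaving group.
Sorting by the given values: ClO₄⁻ (-10.1), Cl⁻ (-6.9), PhCOO⁻ (4.1), CN⁻ (9.1), H⁻ (36.1).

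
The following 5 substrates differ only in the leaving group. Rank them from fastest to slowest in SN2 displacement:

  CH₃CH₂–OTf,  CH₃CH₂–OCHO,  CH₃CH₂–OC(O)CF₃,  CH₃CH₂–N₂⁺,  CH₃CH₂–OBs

CH₃CH₂–N₂⁺ > CH₃CH₂–OTf > CH₃CH₂–OBs > CH₃CH₂–OC(O)CF₃ > CH₃CH₂–OCHO

Identical carbon frameworks mean the comparison reduces to leaving-group quality.
A good leaving group is a weak base: the lower the pKₐ of its conjugate acid, the more readily it departs.
CH₃CH₂–N₂⁺ loses N₂: no meaningful conjugate acid; N₂ departs as an exceptionally stable neutral molecule
CH₃CH₂–OTf loses OTf⁻: pKₐ(CF₃SO₃H (triflic acid)) ≈ -14
CH₃CH₂–OBs loses OBs⁻: pKₐ(p-BrC₆H₄SO₃H) ≈ -2.8
CH₃CH₂–OC(O)CF₃ loses CF₃COO⁻: pKₐ(CF₃COOH) ≈ 0.2
CH₃CH₂–OCHO loses HCOO⁻: pKₐ(HCOOH) ≈ 3.8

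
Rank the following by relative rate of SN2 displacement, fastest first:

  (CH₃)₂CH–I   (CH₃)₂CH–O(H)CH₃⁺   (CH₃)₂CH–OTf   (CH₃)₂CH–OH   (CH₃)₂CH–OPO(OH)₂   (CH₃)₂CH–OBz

(CH₃)₂CH–OTf > (CH₃)₂CH–I > (CH₃)₂CH–O(H)CH₃⁺ > (CH₃)₂CH–OPO(OH)₂ > (CH₃)₂CH–OBz > (CH₃)₂CH–OH

With the same alkyl group throughout, only the leaving group differentiates the rates.
Leaving-group ability tracks the stability of the departed species; conjugate-acid pKₐ is the usual yardstick (lower pKₐ → better LG).
(CH₃)₂CH–OTf loses OTf⁻: pKₐ(CF₃SO₃H (triflic acid)) ≈ -14
(CH₃)₂CH–I loses I⁻: pKₐ(HI) ≈ -10
(CH₃)₂CH–O(H)CH₃⁺ loses R'OH: pKₐ(R'OH₂⁺) ≈ -2.4
(CH₃)₂CH–OPO(OH)₂ loses H₂PO₄⁻: pKₐ(H₃PO₄) ≈ 2.1
(CH₃)₂CH–OBz loses PhCOO⁻: pKₐ(C₆H₅COOH) ≈ 4.2
(CH₃)₂CH–OH loses OH⁻: pKₐ(H₂O) ≈ 15.7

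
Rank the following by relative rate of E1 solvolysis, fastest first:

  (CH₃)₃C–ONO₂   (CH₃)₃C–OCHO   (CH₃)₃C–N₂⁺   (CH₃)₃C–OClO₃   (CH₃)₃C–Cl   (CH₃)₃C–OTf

The skeletons are identical, so relative rate is governed entirely by leaving-group ability.
Leaving-group ability tracks the stability of the departed species; conjugate-acid pKₐ is the usual yardstick (lower pKₐ → better LG).
(CH₃)₃C–N₂⁺ loses N₂: no meaningful conjugate acid; N₂ departs as an exceptionally stable neutral molecule
(CH₃)₃C–OTf loses OTf⁻: pKₐ(CF₃SO₃H (triflic acid)) ≈ -14
(CH₃)₃C–OClO₃ loses ClO₄⁻: pKₐ(HClO₄) ≈ -10
(CH₃)₃C–Cl loses Cl⁻: pKₐ(HCl) ≈ -7
(CH₃)₃C–ONO₂ loses NO₃⁻: pKₐ(HNO₃) ≈ -1.3
(CH₃)₃C–OCHO loses HCOO⁻: pKₐ(HCOOH) ≈ 3.8

(CH₃)₃C–N₂⁺ > (CH₃)₃C–OTf > (CH₃)₃C–OClO₃ > (CH₃)₃C–Cl > (CH₃)₃C–ONO₂ > (CH₃)₃C–OCHO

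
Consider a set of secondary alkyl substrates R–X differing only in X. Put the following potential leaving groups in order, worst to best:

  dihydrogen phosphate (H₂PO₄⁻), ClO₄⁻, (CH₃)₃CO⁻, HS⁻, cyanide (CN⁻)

(CH₃)₃CO⁻ < cyanide (CN⁻) < HS⁻ < dihydrogen phosphate (H₂PO₄⁻) < ClO₄⁻

ClO₄⁻: pKₐ(HClO₄) ≈ -10 — extremely weak base; rarely used for safety reasons
dihydrogen phosphate (H₂PO₄⁻): pKₐ(H₃PO₄) ≈ 2.1 — moderate base; biological leaving group after further activation
HS⁻: pKₐ(H₂S) ≈ 7 — larger and more polarisable than the oxygen analogue
cyanide (CN⁻): pKₐ(HCN) ≈ 9.2
(CH₃)₃CO⁻: pKₐ(t-BuOH) ≈ 18
Reversing gives the worst-to-best order requested.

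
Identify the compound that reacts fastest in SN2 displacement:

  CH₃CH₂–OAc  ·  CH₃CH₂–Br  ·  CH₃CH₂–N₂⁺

CH₃CH₂–N₂⁺

Same R in every case — rank the leaving groups.
Rank by basicity of the departing species: weakest base leaves most easily.
CH₃CH₂–N₂⁺ loses N₂: no meaningful conjugate acid; N₂ departs as an exceptionally stable neutral molecule
CH₃CH₂–Br loses Br⁻: pKₐ(HBr) ≈ -9
CH₃CH₂–OAc loses AcO⁻: pKₐ(CH₃COOH) ≈ 4.8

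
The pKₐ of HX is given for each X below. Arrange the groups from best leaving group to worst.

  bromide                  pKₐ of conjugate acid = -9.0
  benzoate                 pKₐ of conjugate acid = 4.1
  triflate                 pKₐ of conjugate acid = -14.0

triflate > bromide > benzoate

Lower conjugate-acid pKₐ ⇒ weaker base ⇒ better leaving group.
Sorting by the given values: triflate (-14.0), bromide (-9.0), benzoate (4.1).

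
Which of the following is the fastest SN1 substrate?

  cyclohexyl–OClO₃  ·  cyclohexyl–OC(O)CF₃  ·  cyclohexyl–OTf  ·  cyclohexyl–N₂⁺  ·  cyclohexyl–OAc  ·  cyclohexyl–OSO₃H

cyclohexyl–N₂⁺

Same R in every case — rank the leaving groups.
Rank by basicity of the departing species: weakest base leaves most easily.
cyclohexyl–N₂⁺ loses N₂: no meaningful conjugate acid; N₂ departs as an exceptionally stable neutral molecule
cyclohexyl–OTf loses OTf⁻: pKₐ(CF₃SO₃H (triflic acid)) ≈ -14
cyclohexyl–OClO₃ loses ClO₄⁻: pKₐ(HClO₄) ≈ -10
cyclohexyl–OSO₃H loses HSO₄⁻: pKₐ(H₂SO₄) ≈ -3
cyclohexyl–OC(O)CF₃ loses CF₃COO⁻: pKₐ(CF₃COOH) ≈ 0.2
cyclohexyl–OAc loses AcO⁻: pKₐ(CH₃COOH) ≈ 4.8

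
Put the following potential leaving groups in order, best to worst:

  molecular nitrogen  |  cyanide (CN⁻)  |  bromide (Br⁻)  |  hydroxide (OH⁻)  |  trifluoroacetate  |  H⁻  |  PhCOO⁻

The more stable X⁻ (or X) is on its own — i.e. the weaker a base it is — the better a leaving group it makes.
molecular nitrogen: no meaningful conjugate acid; N₂ departs as an exceptionally stable neutral molecule
bromide (Br⁻): pKₐ(HBr) ≈ -9 — weak base; good leaving group
trifluoroacetate: pKₐ(CF₃COOH) ≈ 0.2 — strongly electron-withdrawing CF₃ stabilises the carboxylate
PhCOO⁻: pKₐ(C₆H₅COOH) ≈ 4.2 — aryl carboxylate
cyanide (CN⁻): pKₐ(HCN) ≈ 9.2
hydroxide (OH⁻): pKₐ(H₂O) ≈ 15.7
H⁻: pKₐ(H₂) ≈ 36 — extremely strong base; leaves only in special hydride-transfer contexts

molecular nitrogen > bromide (Br⁻) > trifluoroacetate > PhCOO⁻ > cyanide (CN⁻) > hydroxide (OH⁻) > H⁻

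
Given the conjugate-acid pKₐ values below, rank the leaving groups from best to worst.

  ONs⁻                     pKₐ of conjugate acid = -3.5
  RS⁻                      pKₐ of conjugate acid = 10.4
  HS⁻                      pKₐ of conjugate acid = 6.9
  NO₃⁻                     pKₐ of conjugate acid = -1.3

Lower conjugate-acid pKₐ ⇒ weaker base ⇒ better leaving group.
Sorting by the given values: ONs⁻ (-3.5), NO₃⁻ (-1.3), HS⁻ (6.9), RS⁻ (10.4).

ONs⁻ > NO₃⁻ > HS⁻ > RS⁻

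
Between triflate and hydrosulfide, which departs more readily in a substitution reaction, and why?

triflate

triflate is the better leaving group.
pKₐ(CF₃SO₃H (triflic acid)) ≈ -14 versus pKₐ(H₂S) ≈ 7: triflate is the much weaker base.
Charge spread over three oxygens and a CF₃ group; the premier leaving group in synthesis.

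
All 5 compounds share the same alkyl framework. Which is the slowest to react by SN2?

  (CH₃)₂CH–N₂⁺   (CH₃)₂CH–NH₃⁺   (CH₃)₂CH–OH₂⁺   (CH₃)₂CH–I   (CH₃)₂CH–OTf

(CH₃)₂CH–NH₃⁺

With the same alkyl group throughout, only the leaving group differentiates the rates.
The more stable X⁻ (or X) is on its own — i.e. the weaker a base it is — the better a leaving group it makes.
(CH₃)₂CH–N₂⁺ loses N₂: no meaningful conjugate acid; N₂ departs as an exceptionally stable neutral molecule
(CH₃)₂CH–OTf loses OTf⁻: pKₐ(CF₃SO₃H (triflic acid)) ≈ -14
(CH₃)₂CH–I loses I⁻: pKₐ(HI) ≈ -10
(CH₃)₂CH–OH₂⁺ loses H₂O: pKₐ(H₃O⁺) ≈ -1.7
(CH₃)₂CH–NH₃⁺ loses NH₃: pKₐ(NH₄⁺) ≈ 9.2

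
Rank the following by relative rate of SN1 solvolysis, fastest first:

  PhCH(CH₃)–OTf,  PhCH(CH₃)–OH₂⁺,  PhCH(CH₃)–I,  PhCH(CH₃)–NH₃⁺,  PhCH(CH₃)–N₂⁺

PhCH(CH₃)–N₂⁺ > PhCH(CH₃)–OTf > PhCH(CH₃)–I > PhCH(CH₃)–OH₂⁺ > PhCH(CH₃)–NH₃⁺

The skeletons are identical, so relative rate is governed entirely by leaving-group ability.
A good leaving group is a weak base: the lower the pKₐ of its conjugate acid, the more readily it departs.
PhCH(CH₃)–N₂⁺ loses N₂: no meaningful conjugate acid; N₂ departs as an exceptionally stable neutral molecule
PhCH(CH₃)–OTf loses OTf⁻: pKₐ(CF₃SO₃H (triflic acid)) ≈ -14
PhCH(CH₃)–I loses I⁻: pKₐ(HI) ≈ -10
PhCH(CH₃)–OH₂⁺ loses H₂O: pKₐ(H₃O⁺) ≈ -1.7
PhCH(CH₃)–NH₃⁺ loses NH₃: pKₐ(NH₄⁺) ≈ 9.2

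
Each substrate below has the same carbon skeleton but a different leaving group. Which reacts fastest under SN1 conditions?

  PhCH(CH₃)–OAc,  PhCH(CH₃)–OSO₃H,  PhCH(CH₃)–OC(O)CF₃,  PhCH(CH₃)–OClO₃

PhCH(CH₃)–OClO₃

Same R in every case — rank the leaving groups.
Rank by basicity of the departing species: weakest base leaves most easily.
PhCH(CH₃)–OClO₃ loses ClO₄⁻: pKₐ(HClO₄) ≈ -10
PhCH(CH₃)–OSO₃H loses HSO₄⁻: pKₐ(H₂SO₄) ≈ -3
PhCH(CH₃)–OC(O)CF₃ loses CF₃COO⁻: pKₐ(CF₃COOH) ≈ 0.2
PhCH(CH₃)–OAc loses AcO⁻: pKₐ(CH₃COOH) ≈ 4.8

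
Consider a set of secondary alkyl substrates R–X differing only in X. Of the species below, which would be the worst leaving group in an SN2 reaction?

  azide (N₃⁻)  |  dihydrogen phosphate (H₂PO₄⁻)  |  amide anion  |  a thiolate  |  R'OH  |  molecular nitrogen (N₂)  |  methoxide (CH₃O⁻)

amide anion

A good leaving group is a weak base: the lower the pKₐ of its conjugate acid, the more readily it departs.
molecular nitrogen (N₂): no meaningful conjugate acid; N₂ departs as an exceptionally stable neutral molecule
R'OH: pKₐ(R'OH₂⁺) ≈ -2.4
dihydrogen phosphate (H₂PO₄⁻): pKₐ(H₃PO₄) ≈ 2.1
azide (N₃⁻): pKₐ(HN₃) ≈ 4.7
a thiolate: pKₐ(RSH (a thiol)) ≈ 10.5
methoxide (CH₃O⁻): pKₐ(CH₃OH) ≈ 15.5
amide anion: pKₐ(NH₃) ≈ 38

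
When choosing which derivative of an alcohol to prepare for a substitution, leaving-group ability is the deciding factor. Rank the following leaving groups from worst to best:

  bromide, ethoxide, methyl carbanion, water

methyl carbanion < ethoxide < water < bromide

Leaving-group ability tracks the stability of the departed species; conjugate-acid pKₐ is the usual yardstick (lower pKₐ → better LG).
bromide: pKₐ(HBr) ≈ -9
water: pKₐ(H₃O⁺) ≈ -1.7
ethoxide: pKₐ(CH₃CH₂OH) ≈ 16
methyl carbanion: pKₐ(CH₄) ≈ 48
Reversing gives the worst-to-best order requested.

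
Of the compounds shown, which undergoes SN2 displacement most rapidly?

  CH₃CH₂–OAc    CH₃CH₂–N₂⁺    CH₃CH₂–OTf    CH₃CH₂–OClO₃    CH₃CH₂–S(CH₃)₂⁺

CH₃CH₂–N₂⁺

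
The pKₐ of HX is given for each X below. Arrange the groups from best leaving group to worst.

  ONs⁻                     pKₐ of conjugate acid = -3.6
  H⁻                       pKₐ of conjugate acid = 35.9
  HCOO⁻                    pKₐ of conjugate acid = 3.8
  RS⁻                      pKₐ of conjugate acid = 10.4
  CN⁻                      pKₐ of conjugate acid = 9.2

Lower conjugate-acid pKₐ ⇒ weaker base ⇒ better leaving group.
Sorting by the given values: ONs⁻ (-3.6), HCOO⁻ (3.8), CN⁻ (9.2), RS⁻ (10.4), H⁻ (35.9).

ONs⁻ > HCOO⁻ > CN⁻ > RS⁻ > H⁻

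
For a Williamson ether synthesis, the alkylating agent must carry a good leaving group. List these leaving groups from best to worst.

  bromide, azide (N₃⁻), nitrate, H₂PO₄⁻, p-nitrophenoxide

bromide: pKₐ(HBr) ≈ -9
nitrate: pKₐ(HNO₃) ≈ -1.3 — resonance-delocalised over three oxygens
H₂PO₄⁻: pKₐ(H₃PO₄) ≈ 2.1 — moderate base; biological leaving group after further activation
azide (N₃⁻): pKₐ(HN₃) ≈ 4.7 — linear, resonance-stabilised
p-nitrophenoxide: pKₐ(p-nitrophenol) ≈ 7.2 — nitro group delocalises the charge; the classic chromogenic LG

bromide > nitrate > H₂PO₄⁻ > azide (N₃⁻) > p-nitrophenoxide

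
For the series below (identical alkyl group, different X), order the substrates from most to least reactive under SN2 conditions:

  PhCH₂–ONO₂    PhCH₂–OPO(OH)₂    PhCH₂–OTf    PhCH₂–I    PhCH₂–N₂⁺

PhCH₂–N₂⁺ > PhCH₂–OTf > PhCH₂–I > PhCH₂–ONO₂ > PhCH₂–OPO(OH)₂

The skeletons are identical, so relative rate is governed entirely by leaving-group ability.
A good leaving group is a weak base: the lower the pKₐ of its conjugate acid, the more readily it departs.
PhCH₂–N₂⁺ loses N₂: no meaningful conjugate acid; N₂ departs as an exceptionally stable neutral molecule
PhCH₂–OTf loses OTf⁻: pKₐ(CF₃SO₃H (triflic acid)) ≈ -14
PhCH₂–I loses I⁻: pKₐ(HI) ≈ -10
PhCH₂–ONO₂ loses NO₃⁻: pKₐ(HNO₃) ≈ -1.3
PhCH₂–OPO(OH)₂ loses H₂PO₄⁻: pKₐ(H₃PO₄) ≈ 2.1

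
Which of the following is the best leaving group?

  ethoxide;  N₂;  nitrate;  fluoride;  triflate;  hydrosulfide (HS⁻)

N₂

N₂: no meaningful conjugate acid; N₂ departs as an exceptionally stable neutral molecule
triflate: pKₐ(CF₃SO₃H (triflic acid)) ≈ -14
nitrate: pKₐ(HNO₃) ≈ -1.3
fluoride: pKₐ(HF) ≈ 3.2
hydrosulfide (HS⁻): pKₐ(H₂S) ≈ 7
ethoxide: pKₐ(CH₃CH₂OH) ≈ 16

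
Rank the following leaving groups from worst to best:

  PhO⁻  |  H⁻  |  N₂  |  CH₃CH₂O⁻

H⁻ < CH₃CH₂O⁻ < PhO⁻ < N₂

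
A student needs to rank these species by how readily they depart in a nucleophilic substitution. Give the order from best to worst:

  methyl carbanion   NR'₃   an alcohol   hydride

an alcohol > NR'₃ > hydride > methyl carbanion

Rank by basicity of the departing species: weakest base leaves most easily.
an alcohol: pKₐ(R'OH₂⁺) ≈ -2.4
NR'₃: pKₐ(R'₃NH⁺) ≈ 10.7
hydride: pKₐ(H₂) ≈ 36 — extremely strong base; leaves only in special hydride-transfer contexts
methyl carbanion: pKₐ(CH₄) ≈ 48 — unstabilised carbanion; the worst conceivable leaving group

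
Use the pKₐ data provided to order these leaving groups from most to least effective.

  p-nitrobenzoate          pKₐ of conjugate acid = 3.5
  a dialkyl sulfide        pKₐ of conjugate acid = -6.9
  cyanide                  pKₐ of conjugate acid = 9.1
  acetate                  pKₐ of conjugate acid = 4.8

Lower conjugate-acid pKₐ ⇒ weaker base ⇒ better leaving group.
Sorting by the given values: a dialkyl sulfide (-6.9), p-nitrobenzoate (3.5), acetate (4.8), cyanide (9.1).

a dialkyl sulfide > p-nitrobenzoate > acetate > cyanide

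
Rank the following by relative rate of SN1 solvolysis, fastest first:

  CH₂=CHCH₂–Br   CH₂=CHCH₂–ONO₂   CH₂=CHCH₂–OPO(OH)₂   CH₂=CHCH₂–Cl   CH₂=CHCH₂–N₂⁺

The skeletons are identical, so relative rate is governed entirely by leaving-group ability.
Rank by basicity of the departing species: weakest base leaves most easily.
CH₂=CHCH₂–N₂⁺ loses N₂: no meaningful conjugate acid; N₂ departs as an exceptionally stable neutral molecule
CH₂=CHCH₂–Br loses Br⁻: pKₐ(HBr) ≈ -9
CH₂=CHCH₂–Cl loses Cl⁻: pKₐ(HCl) ≈ -7
CH₂=CHCH₂–ONO₂ loses NO₃⁻: pKₐ(HNO₃) ≈ -1.3
CH₂=CHCH₂–OPO(OH)₂ loses H₂PO₄⁻: pKₐ(H₃PO₄) ≈ 2.1

CH₂=CHCH₂–N₂⁺ > CH₂=CHCH₂–Br > CH₂=CHCH₂–Cl > CH₂=CHCH₂–ONO₂ > CH₂=CHCH₂–OPO(OH)₂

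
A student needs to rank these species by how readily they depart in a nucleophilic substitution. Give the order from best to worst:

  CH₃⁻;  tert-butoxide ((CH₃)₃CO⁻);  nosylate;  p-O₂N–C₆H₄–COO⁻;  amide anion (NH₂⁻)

nosylate > p-O₂N–C₆H₄–COO⁻ > tert-butoxide ((CH₃)₃CO⁻) > amide anion (NH₂⁻) > CH₃⁻

A good leaving group is a weak base: the lower the pKₐ of its conjugate acid, the more readily it departs.
nosylate: pKₐ(p-O₂NC₆H₄SO₃H) ≈ -3.5
p-O₂N–C₆H₄–COO⁻: pKₐ(p-nitrobenzoic acid) ≈ 3.4
tert-butoxide ((CH₃)₃CO⁻): pKₐ(t-BuOH) ≈ 18
amide anion (NH₂⁻): pKₐ(NH₃) ≈ 38
CH₃⁻: pKₐ(CH₄) ≈ 48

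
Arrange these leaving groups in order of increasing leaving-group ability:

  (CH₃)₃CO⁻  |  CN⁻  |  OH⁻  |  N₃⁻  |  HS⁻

(CH₃)₃CO⁻ < OH⁻ < CN⁻ < HS⁻ < N₃⁻

N₃⁻: pKₐ(HN₃) ≈ 4.7
HS⁻: pKₐ(H₂S) ≈ 7
CN⁻: pKₐ(HCN) ≈ 9.2
OH⁻: pKₐ(H₂O) ≈ 15.7
(CH₃)₃CO⁻: pKₐ(t-BuOH) ≈ 18
Reversing gives the worst-to-best order requested.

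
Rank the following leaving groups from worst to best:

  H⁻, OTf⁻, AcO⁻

H⁻ < AcO⁻ < OTf⁻

The more stable X⁻ (or X) is on its own — i.e. the weaker a base it is — the better a leaving group it makes.
OTf⁻: pKₐ(CF₃SO₃H (triflic acid)) ≈ -14
AcO⁻: pKₐ(CH₃COOH) ≈ 4.8
H⁻: pKₐ(H₂) ≈ 36
The question asks for worst first, so the sequence is read in increasing leaving-group ability.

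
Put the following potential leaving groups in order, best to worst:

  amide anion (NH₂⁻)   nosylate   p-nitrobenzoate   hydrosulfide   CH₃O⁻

nosylate > p-nitrobenzoate > hydrosulfide > CH₃O⁻ > amide anion (NH₂⁻)

Leaving-group ability tracks the stability of the departed species; conjugate-acid pKₐ is the usual yardstick (lower pKₐ → better LG).
nosylate: pKₐ(p-O₂NC₆H₄SO₃H) ≈ -3.5
p-nitrobenzoate: pKₐ(p-nitrobenzoic acid) ≈ 3.4
hydrosulfide: pKₐ(H₂S) ≈ 7
CH₃O⁻: pKₐ(CH₃OH) ≈ 15.5
amide anion (NH₂⁻): pKₐ(NH₃) ≈ 38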